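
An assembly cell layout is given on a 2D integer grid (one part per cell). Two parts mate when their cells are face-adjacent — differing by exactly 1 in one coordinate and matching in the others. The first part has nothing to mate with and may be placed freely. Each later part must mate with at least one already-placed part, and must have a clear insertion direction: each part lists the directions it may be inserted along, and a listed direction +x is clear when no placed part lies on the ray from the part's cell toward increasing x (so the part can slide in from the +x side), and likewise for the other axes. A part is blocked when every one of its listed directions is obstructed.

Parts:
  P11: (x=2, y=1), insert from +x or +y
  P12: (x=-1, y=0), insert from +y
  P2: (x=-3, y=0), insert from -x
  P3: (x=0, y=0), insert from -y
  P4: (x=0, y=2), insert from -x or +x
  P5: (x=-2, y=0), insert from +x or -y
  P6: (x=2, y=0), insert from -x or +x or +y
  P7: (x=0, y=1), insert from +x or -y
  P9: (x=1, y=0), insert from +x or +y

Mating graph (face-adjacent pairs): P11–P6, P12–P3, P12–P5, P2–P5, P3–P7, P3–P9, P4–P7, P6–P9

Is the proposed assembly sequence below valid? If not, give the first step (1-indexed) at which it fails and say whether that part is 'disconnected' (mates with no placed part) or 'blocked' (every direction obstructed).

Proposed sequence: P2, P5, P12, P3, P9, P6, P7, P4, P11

1. P2@(-3, 0) [-x clear] — {P2}
2. P5@(-2, 0) [+x clear] — {P2, P5}
3. P12@(-1, 0) [+y clear] — {P12, P2, P5}
4. P3@(0, 0) [-y clear] — {P12, P2, P3, P5}
5. P9@(1, 0) [+x clear] — {P12, P2, P3, P5, P9}
6. P6@(2, 0) [+x clear] — {P12, P2, P3, P5, P6, P9}
7. P7@(0, 1) [+x clear] — {P12, P2, P3, P5, P6, P7, P9}
8. P4@(0, 2) [-x clear] — {P12, P2, P3, P4, P5, P6, P7, P9}
9. P11@(2, 1) [+x clear] — {P11, P12, P2, P3, P4, P5, P6, P7, P9}

Valid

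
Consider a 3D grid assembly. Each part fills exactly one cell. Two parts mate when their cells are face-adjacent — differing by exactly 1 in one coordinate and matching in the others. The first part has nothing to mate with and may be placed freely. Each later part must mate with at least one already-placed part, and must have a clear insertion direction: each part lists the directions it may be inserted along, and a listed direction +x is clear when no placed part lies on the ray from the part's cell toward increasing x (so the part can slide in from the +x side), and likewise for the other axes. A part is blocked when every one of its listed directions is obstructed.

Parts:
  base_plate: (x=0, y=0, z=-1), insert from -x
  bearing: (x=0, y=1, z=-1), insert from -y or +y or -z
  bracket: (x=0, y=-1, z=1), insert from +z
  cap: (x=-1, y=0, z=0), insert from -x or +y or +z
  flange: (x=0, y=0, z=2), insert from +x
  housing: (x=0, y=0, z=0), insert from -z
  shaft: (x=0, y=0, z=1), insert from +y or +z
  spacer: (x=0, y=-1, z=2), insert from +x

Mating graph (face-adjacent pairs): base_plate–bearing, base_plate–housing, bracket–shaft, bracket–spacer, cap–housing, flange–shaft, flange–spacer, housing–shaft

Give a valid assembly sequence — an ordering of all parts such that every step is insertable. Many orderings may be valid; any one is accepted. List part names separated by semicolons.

bracket; shaft; spacer; flange; housing; base_plate; bearing; cap

1. bracket@(0, -1, 1) [+z clear] — {bracket}
2. shaft@(0, 0, 1) [+y clear] — {bracket, shaft}
3. spacer@(0, -1, 2) [+x clear] — {bracket, shaft, spacer}
4. flange@(0, 0, 2) [+x clear] — {bracket, flange, shaft, spacer}
5. housing@(0, 0, 0) [-z clear] — {bracket, flange, housing, shaft, spacer}
6. base_plate@(0, 0, -1) [-x clear] — {base_plate, bracket, flange, housing, shaft, spacer}
7. bearing@(0, 1, -1) [+y clear] — {base_plate, bearing, bracket, flange, housing, shaft, spacer}
8. cap@(-1, 0, 0) [-x clear] — {base_plate, bearing, bracket, cap, flange, housing, shaft, spacer}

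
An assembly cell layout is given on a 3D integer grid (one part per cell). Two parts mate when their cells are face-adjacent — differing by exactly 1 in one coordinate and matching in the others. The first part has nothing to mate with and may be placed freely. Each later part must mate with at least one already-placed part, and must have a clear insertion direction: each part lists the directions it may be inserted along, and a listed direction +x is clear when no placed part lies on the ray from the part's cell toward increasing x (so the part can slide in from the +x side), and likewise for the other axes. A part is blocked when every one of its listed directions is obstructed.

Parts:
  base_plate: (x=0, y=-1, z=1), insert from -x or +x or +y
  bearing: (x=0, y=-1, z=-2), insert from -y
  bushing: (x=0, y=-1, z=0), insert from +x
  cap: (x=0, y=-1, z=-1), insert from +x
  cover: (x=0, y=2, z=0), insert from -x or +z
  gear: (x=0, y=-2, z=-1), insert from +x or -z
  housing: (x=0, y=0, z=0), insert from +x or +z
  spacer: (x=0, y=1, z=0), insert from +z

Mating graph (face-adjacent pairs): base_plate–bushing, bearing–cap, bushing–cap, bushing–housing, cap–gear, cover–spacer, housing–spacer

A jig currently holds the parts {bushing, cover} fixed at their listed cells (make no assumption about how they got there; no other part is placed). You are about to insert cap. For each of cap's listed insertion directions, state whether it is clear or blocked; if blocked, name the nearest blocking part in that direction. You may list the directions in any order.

+x: ray from cap(0, -1, -1) has no placed part ⇒ clear

+x: clear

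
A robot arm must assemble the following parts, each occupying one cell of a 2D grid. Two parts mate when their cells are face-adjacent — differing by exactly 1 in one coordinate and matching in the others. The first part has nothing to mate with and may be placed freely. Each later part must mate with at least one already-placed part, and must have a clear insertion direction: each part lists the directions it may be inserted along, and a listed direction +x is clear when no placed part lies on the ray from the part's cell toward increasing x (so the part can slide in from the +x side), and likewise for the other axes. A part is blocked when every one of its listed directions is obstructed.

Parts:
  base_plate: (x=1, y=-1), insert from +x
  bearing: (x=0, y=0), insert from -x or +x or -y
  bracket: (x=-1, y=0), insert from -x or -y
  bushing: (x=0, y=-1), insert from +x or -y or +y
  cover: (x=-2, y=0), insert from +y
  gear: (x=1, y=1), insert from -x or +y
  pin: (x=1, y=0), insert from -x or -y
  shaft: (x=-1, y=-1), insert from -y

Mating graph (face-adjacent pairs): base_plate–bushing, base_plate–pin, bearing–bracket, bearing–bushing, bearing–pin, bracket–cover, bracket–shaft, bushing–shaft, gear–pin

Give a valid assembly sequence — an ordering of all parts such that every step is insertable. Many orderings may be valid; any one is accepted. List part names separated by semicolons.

1. bushing@(0, -1) [+x clear] — {bushing}
2. bearing@(0, 0) [-x clear] — {bearing, bushing}
3. pin@(1, 0) [-y clear] — {bearing, bushing, pin}
4. shaft@(-1, -1) [-y clear] — {bearing, bushing, pin, shaft}
5. bracket@(-1, 0) [-x clear] — {bearing, bracket, bushing, pin, shaft}
6. base_plate@(1, -1) [+x clear] — {base_plate, bearing, bracket, bushing, pin, shaft}
7. gear@(1, 1) [-x clear] — {base_plate, bearing, bracket, bushing, gear, pin, shaft}
8. cover@(-2, 0) [+y clear] — {base_plate, bearing, bracket, bushing, cover, gear, pin, shaft}

bushing; bearing; pin; shaft; bracket; base_plate; gear; cover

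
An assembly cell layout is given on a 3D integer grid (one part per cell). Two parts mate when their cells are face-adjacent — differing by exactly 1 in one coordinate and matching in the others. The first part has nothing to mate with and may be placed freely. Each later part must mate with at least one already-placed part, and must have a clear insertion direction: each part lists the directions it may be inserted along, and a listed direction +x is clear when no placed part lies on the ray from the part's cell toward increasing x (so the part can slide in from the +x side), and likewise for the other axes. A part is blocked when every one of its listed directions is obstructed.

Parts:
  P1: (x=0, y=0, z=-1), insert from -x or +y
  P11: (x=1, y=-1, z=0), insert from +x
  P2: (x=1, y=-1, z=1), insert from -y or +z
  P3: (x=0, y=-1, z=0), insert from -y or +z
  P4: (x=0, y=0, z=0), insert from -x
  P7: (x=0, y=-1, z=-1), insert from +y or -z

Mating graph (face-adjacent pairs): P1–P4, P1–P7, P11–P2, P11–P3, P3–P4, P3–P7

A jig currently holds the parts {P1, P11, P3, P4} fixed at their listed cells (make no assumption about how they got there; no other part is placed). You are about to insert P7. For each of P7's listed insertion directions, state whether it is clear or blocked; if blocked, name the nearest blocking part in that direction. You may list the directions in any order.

+y: blocked by P1; -z: clear

+y: nearest on ray is P1@(0, 0, -1) ⇒ blocked
-z: ray from P7(0, -1, -1) has no placed part ⇒ clear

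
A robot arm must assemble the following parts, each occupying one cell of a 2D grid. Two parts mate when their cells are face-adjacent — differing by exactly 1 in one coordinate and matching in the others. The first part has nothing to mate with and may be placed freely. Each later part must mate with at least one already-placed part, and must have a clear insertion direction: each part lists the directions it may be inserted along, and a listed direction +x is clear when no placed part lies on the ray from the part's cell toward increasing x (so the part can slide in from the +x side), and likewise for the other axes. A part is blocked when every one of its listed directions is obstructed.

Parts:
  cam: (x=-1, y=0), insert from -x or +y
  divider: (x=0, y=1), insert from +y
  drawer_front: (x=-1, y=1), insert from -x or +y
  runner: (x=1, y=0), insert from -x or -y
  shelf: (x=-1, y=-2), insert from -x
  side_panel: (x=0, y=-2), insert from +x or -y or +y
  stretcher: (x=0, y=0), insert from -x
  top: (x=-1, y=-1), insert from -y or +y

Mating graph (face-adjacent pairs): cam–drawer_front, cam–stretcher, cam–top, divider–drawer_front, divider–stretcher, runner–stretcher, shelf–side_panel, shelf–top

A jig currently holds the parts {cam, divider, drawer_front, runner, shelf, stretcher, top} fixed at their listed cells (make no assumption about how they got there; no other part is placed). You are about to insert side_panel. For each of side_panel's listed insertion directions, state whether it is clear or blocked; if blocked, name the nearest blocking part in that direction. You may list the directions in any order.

+x: clear; +y: blocked by stretcher; -y: clear

+x: ray from side_panel(0, -2) has no placed part ⇒ clear
-y: ray from side_panel(0, -2) has no placed part ⇒ clear
+y: nearest on ray is stretcher@(0, 0) ⇒ blocked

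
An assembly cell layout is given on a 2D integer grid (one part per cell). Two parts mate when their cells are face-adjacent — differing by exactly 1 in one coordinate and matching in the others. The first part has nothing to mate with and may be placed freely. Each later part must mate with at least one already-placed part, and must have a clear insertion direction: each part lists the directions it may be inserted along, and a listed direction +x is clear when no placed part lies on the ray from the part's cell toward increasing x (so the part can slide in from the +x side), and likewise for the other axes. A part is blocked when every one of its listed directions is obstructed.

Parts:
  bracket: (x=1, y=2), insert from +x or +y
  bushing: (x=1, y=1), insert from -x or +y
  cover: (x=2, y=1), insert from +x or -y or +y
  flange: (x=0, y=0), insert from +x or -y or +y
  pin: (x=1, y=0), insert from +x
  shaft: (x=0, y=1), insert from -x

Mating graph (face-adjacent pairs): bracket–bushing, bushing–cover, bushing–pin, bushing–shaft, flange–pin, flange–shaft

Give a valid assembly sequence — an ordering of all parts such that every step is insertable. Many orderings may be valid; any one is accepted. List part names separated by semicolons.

1. shaft@(0, 1) [-x clear] — {shaft}
2. flange@(0, 0) [+x clear] — {flange, shaft}
3. pin@(1, 0) [+x clear] — {flange, pin, shaft}
4. bushing@(1, 1) [+y clear] — {bushing, flange, pin, shaft}
5. cover@(2, 1) [+x clear] — {bushing, cover, flange, pin, shaft}
6. bracket@(1, 2) [+x clear] — {bracket, bushing, cover, flange, pin, shaft}

shaft; flange; pin; bushing; cover; bracket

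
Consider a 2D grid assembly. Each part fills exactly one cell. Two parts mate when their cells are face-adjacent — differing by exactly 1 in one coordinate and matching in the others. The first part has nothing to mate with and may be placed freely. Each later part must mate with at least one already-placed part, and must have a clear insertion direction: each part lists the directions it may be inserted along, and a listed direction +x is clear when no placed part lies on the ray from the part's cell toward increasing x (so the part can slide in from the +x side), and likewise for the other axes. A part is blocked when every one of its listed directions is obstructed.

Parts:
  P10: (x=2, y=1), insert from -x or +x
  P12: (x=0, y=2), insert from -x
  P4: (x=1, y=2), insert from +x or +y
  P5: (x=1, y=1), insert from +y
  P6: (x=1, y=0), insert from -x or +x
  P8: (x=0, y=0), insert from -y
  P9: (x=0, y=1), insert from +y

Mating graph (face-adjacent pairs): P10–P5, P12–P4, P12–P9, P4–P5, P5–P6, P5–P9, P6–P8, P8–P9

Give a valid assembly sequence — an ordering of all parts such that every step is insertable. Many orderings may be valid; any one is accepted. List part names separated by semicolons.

P9; P5; P6; P4; P12; P10; P8

1. P9@(0, 1) [+y clear] — {P9}
2. P5@(1, 1) [+y clear] — {P5, P9}
3. P6@(1, 0) [-x clear] — {P5, P6, P9}
4. P4@(1, 2) [+x clear] — {P4, P5, P6, P9}
5. P12@(0, 2) [-x clear] — {P12, P4, P5, P6, P9}
6. P10@(2, 1) [+x clear] — {P10, P12, P4, P5, P6, P9}
7. P8@(0, 0) [-y clear] — {P10, P12, P4, P5, P6, P8, P9}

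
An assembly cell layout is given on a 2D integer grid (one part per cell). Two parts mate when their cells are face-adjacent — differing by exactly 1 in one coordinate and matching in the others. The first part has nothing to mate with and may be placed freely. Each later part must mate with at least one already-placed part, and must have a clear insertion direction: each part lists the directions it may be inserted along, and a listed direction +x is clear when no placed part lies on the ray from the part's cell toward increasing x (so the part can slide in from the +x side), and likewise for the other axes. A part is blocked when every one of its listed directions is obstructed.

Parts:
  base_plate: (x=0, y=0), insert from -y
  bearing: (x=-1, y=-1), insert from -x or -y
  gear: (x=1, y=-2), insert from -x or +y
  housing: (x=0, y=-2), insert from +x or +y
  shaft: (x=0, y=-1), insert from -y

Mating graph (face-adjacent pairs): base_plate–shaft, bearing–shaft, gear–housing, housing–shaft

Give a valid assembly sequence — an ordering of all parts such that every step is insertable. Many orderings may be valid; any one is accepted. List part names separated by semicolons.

base_plate; shaft; housing; gear; bearing

1. base_plate@(0, 0) [-y clear] — {base_plate}
2. shaft@(0, -1) [-y clear] — {base_plate, shaft}
3. housing@(0, -2) [+x clear] — {base_plate, housing, shaft}
4. gear@(1, -2) [+y clear] — {base_plate, gear, housing, shaft}
5. bearing@(-1, -1) [-x clear] — {base_plate, bearing, gear, housing, shaft}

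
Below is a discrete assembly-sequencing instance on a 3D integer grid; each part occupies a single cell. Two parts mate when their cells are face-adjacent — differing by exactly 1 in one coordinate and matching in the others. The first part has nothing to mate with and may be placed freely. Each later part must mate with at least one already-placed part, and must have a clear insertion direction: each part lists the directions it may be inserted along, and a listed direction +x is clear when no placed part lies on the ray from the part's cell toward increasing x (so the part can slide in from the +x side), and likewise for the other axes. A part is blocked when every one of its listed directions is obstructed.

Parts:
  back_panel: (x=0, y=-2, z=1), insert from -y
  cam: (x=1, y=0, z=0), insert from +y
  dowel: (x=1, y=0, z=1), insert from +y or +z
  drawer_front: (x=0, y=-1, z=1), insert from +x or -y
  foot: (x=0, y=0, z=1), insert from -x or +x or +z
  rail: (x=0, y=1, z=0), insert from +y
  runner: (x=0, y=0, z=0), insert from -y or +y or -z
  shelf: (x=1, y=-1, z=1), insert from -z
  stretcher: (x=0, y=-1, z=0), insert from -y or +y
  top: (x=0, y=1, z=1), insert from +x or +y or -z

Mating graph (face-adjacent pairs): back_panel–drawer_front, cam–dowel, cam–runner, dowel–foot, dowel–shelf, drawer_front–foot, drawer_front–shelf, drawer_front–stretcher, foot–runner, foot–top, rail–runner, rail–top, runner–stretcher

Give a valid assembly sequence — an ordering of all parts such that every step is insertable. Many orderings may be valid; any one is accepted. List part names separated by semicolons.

foot; top; rail; drawer_front; stretcher; runner; cam; shelf; dowel; back_panel

1. foot@(0, 0, 1) [-x clear] — {foot}
2. top@(0, 1, 1) [+x clear] — {foot, top}
3. rail@(0, 1, 0) [+y clear] — {foot, rail, top}
4. drawer_front@(0, -1, 1) [+x clear] — {drawer_front, foot, rail, top}
5. stretcher@(0, -1, 0) [-y clear] — {drawer_front, foot, rail, stretcher, top}
6. runner@(0, 0, 0) [-z clear] — {drawer_front, foot, rail, runner, stretcher, top}
7. cam@(1, 0, 0) [+y clear] — {cam, drawer_front, foot, rail, runner, stretcher, top}
8. shelf@(1, -1, 1) [-z clear] — {cam, drawer_front, foot, rail, runner, shelf, stretcher, top}
9. dowel@(1, 0, 1) [+y clear] — {cam, dowel, drawer_front, foot, rail, runner, shelf, stretcher, top}
10. back_panel@(0, -2, 1) [-y clear] — {back_panel, cam, dowel, drawer_front, foot, rail, runner, shelf, stretcher, top}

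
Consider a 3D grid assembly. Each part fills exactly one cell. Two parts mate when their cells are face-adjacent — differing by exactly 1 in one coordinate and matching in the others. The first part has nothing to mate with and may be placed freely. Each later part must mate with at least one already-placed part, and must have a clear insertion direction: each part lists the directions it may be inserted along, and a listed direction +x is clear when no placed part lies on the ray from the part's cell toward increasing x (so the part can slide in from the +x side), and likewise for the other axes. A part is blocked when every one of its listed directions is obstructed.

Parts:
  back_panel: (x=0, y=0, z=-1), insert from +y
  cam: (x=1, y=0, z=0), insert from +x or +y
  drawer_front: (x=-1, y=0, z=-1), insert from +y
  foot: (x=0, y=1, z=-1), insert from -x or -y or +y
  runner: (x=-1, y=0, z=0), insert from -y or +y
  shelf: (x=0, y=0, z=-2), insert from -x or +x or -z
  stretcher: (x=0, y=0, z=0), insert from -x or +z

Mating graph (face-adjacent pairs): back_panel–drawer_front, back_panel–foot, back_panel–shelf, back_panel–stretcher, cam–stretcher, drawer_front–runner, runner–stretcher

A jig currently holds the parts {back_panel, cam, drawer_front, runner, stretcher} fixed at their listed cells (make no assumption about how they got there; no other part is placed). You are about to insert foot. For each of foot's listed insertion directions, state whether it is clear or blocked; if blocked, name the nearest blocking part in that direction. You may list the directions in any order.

+y: clear; -x: clear; -y: blocked by back_panel

-x: ray from foot(0, 1, -1) has no placed part ⇒ clear
-y: nearest on ray is back_panel@(0, 0, -1) ⇒ blocked
+y: ray from foot(0, 1, -1) has no placed part ⇒ clear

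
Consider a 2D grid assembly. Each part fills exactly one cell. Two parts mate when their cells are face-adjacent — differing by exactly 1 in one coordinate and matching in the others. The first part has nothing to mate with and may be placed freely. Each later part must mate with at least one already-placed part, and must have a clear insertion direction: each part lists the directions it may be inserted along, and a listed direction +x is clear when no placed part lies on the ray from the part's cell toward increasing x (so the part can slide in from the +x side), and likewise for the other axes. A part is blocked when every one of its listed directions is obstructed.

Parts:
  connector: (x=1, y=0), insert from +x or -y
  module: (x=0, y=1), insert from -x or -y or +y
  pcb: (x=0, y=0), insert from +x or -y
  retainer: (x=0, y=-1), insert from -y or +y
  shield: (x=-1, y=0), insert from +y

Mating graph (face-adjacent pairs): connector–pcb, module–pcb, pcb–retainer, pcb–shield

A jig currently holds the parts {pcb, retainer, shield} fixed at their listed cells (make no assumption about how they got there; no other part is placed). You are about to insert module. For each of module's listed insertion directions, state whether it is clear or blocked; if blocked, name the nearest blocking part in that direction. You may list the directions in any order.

+y: clear; -x: clear; -y: blocked by pcb

-x: ray from module(0, 1) has no placed part ⇒ clear
-y: nearest on ray is pcb@(0, 0) ⇒ blocked
+y: ray from module(0, 1) has no placed part ⇒ clear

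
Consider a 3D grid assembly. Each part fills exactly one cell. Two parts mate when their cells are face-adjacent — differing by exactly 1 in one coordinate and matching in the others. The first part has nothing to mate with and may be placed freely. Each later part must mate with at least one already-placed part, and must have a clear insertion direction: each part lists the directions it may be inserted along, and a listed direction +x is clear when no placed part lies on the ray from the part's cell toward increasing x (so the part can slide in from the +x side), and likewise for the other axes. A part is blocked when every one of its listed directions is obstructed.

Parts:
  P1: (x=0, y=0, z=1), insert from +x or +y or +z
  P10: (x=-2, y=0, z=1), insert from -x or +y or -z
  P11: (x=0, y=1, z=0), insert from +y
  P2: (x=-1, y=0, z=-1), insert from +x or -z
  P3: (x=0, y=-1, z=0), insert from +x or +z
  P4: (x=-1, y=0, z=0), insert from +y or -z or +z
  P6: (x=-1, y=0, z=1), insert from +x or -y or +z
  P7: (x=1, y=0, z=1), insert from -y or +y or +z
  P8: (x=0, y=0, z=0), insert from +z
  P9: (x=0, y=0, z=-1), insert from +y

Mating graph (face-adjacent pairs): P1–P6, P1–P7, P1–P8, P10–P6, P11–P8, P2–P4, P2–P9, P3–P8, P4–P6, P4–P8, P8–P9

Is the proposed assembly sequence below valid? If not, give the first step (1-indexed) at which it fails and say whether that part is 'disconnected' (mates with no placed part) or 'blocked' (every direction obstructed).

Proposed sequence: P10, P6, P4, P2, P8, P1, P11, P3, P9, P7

Valid

1. P10@(-2, 0, 1) [-x clear] — {P10}
2. P6@(-1, 0, 1) [+x clear] — {P10, P6}
3. P4@(-1, 0, 0) [+y clear] — {P10, P4, P6}
4. P2@(-1, 0, -1) [+x clear] — {P10, P2, P4, P6}
5. P8@(0, 0, 0) [+z clear] — {P10, P2, P4, P6, P8}
6. P1@(0, 0, 1) [+x clear] — {P1, P10, P2, P4, P6, P8}
7. P11@(0, 1, 0) [+y clear] — {P1, P10, P11, P2, P4, P6, P8}
8. P3@(0, -1, 0) [+x clear] — {P1, P10, P11, P2, P3, P4, P6, P8}
9. P9@(0, 0, -1) [+y clear] — {P1, P10, P11, P2, P3, P4, P6, P8, P9}
10. P7@(1, 0, 1) [-y clear] — {P1, P10, P11, P2, P3, P4, P6, P7, P8, P9}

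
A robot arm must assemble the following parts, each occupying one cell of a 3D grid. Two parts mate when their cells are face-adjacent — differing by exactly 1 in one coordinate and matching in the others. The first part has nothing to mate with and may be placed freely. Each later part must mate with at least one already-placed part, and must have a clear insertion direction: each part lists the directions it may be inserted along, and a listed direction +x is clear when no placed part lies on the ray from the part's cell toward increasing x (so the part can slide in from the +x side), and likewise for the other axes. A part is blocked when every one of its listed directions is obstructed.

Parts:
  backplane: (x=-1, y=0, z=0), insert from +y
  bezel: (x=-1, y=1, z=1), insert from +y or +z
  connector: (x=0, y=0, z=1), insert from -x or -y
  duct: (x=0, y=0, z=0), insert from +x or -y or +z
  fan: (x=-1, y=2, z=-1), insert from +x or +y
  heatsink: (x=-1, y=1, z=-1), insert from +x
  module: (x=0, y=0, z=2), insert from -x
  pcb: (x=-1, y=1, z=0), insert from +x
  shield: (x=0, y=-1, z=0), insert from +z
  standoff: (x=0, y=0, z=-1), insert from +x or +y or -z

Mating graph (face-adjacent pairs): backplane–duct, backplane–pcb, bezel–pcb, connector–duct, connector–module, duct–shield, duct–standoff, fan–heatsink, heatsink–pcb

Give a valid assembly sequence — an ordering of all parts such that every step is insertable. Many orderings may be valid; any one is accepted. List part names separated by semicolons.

1. shield@(0, -1, 0) [+z clear] — {shield}
2. duct@(0, 0, 0) [+x clear] — {duct, shield}
3. standoff@(0, 0, -1) [+x clear] — {duct, shield, standoff}
4. backplane@(-1, 0, 0) [+y clear] — {backplane, duct, shield, standoff}
5. connector@(0, 0, 1) [-x clear] — {backplane, connector, duct, shield, standoff}
6. module@(0, 0, 2) [-x clear] — {backplane, connector, duct, module, shield, standoff}
7. pcb@(-1, 1, 0) [+x clear] — {backplane, connector, duct, module, pcb, shield, standoff}
8. bezel@(-1, 1, 1) [+y clear] — {backplane, bezel, connector, duct, module, pcb, shield, standoff}
9. heatsink@(-1, 1, -1) [+x clear] — {backplane, bezel, connector, duct, heatsink, module, pcb, shield, standoff}
10. fan@(-1, 2, -1) [+x clear] — {backplane, bezel, connector, duct, fan, heatsink, module, pcb, shield, standoff}

shield; duct; standoff; backplane; connector; module; pcb; bezel; heatsink; fan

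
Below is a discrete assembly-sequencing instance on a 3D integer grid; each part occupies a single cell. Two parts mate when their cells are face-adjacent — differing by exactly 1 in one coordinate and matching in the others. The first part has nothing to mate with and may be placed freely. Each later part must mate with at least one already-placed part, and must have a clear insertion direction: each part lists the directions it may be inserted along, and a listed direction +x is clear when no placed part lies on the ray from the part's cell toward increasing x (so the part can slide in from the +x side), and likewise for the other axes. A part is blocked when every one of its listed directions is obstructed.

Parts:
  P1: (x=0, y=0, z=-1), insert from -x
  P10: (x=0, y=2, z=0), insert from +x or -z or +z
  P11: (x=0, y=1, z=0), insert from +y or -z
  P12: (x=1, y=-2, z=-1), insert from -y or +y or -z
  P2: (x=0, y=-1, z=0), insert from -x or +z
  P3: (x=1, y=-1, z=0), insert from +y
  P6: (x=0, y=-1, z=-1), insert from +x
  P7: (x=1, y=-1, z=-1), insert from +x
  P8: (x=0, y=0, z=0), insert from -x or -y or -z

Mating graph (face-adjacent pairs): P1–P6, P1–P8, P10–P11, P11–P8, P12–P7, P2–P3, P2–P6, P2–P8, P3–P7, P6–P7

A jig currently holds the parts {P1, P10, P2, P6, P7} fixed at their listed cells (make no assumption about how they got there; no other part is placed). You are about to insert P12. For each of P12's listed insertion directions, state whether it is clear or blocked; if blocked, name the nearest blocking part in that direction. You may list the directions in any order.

+y: blocked by P7; -y: clear; -z: clear

-y: ray from P12(1, -2, -1) has no placed part ⇒ clear
+y: nearest on ray is P7@(1, -1, -1) ⇒ blocked
-z: ray from P12(1, -2, -1) has no placed part ⇒ clear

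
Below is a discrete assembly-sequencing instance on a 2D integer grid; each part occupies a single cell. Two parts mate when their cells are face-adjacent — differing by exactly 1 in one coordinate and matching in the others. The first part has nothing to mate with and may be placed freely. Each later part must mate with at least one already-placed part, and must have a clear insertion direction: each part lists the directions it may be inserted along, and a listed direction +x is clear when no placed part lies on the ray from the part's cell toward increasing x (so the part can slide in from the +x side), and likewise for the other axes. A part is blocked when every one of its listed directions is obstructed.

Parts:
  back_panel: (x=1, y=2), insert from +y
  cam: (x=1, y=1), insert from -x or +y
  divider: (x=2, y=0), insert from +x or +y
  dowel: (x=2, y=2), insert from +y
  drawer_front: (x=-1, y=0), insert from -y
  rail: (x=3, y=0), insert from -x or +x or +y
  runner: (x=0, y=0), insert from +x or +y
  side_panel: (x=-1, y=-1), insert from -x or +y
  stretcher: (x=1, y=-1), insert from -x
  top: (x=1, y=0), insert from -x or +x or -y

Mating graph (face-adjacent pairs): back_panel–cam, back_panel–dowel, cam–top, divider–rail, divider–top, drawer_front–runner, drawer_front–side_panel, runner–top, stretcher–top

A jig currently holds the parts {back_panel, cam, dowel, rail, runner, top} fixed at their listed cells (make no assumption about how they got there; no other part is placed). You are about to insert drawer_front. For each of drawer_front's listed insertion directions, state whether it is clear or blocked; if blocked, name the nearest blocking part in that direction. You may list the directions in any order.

-y: ray from drawer_front(-1, 0) has no placed part ⇒ clear

-y: clear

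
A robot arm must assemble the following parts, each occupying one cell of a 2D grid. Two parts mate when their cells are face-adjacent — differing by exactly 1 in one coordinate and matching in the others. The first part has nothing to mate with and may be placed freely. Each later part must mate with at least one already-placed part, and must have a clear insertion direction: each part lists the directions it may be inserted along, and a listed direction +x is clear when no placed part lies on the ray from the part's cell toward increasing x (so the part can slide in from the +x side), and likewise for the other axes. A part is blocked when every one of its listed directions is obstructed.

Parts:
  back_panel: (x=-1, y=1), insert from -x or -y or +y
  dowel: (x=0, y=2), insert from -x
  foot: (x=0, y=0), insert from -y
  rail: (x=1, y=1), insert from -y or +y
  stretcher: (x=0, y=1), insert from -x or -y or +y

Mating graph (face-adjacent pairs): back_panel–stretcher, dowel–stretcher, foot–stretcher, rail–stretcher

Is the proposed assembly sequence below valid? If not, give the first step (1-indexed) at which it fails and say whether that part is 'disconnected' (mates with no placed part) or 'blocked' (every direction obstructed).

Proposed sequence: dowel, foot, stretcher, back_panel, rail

Invalid at step 2 (disconnected)

1. dowel@(0, 2) [-x clear] — {dowel}
2. foot@(0, 0) — no placed neighbour ⇒ disconnected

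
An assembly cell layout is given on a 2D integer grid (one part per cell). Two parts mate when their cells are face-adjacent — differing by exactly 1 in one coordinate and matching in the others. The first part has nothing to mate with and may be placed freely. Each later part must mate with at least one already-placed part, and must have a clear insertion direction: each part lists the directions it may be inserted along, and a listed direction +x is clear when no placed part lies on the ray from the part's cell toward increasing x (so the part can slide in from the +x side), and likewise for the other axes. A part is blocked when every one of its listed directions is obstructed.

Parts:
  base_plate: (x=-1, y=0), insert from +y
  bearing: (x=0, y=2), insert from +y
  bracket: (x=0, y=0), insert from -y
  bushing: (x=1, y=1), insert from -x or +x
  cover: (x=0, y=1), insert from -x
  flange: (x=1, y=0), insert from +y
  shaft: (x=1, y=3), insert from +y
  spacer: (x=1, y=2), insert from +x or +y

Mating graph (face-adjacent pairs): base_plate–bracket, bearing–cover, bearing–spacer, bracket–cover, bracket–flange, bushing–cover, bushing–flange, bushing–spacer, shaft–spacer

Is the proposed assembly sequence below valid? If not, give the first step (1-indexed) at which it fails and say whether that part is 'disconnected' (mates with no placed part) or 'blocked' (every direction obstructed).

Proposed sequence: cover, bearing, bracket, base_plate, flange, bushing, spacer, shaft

1. cover@(0, 1) [-x clear] — {cover}
2. bearing@(0, 2) [+y clear] — {bearing, cover}
3. bracket@(0, 0) [-y clear] — {bearing, bracket, cover}
4. base_plate@(-1, 0) [+y clear] — {base_plate, bearing, bracket, cover}
5. flange@(1, 0) [+y clear] — {base_plate, bearing, bracket, cover, flange}
6. bushing@(1, 1) [+x clear] — {base_plate, bearing, bracket, bushing, cover, flange}
7. spacer@(1, 2) [+x clear] — {base_plate, bearing, bracket, bushing, cover, flange, spacer}
8. shaft@(1, 3) [+y clear] — {base_plate, bearing, bracket, bushing, cover, flange, shaft, spacer}

Valid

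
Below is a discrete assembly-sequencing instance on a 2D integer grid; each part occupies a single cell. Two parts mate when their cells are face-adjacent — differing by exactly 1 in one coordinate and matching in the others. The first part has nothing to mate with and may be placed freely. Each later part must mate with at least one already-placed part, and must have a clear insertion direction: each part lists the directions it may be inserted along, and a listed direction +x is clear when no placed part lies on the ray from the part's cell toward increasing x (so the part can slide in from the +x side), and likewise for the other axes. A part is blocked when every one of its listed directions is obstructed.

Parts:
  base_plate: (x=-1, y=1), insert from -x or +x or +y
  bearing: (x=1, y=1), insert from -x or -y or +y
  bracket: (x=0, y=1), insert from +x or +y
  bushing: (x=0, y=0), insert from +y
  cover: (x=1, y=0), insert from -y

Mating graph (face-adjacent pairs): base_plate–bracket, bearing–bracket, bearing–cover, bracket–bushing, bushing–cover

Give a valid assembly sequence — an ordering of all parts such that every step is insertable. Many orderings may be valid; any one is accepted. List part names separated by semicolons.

1. bearing@(1, 1) [-x clear] — {bearing}
2. cover@(1, 0) [-y clear] — {bearing, cover}
3. bushing@(0, 0) [+y clear] — {bearing, bushing, cover}
4. bracket@(0, 1) [+y clear] — {bearing, bracket, bushing, cover}
5. base_plate@(-1, 1) [-x clear] — {base_plate, bearing, bracket, bushing, cover}

bearing; cover; bushing; bracket; base_plate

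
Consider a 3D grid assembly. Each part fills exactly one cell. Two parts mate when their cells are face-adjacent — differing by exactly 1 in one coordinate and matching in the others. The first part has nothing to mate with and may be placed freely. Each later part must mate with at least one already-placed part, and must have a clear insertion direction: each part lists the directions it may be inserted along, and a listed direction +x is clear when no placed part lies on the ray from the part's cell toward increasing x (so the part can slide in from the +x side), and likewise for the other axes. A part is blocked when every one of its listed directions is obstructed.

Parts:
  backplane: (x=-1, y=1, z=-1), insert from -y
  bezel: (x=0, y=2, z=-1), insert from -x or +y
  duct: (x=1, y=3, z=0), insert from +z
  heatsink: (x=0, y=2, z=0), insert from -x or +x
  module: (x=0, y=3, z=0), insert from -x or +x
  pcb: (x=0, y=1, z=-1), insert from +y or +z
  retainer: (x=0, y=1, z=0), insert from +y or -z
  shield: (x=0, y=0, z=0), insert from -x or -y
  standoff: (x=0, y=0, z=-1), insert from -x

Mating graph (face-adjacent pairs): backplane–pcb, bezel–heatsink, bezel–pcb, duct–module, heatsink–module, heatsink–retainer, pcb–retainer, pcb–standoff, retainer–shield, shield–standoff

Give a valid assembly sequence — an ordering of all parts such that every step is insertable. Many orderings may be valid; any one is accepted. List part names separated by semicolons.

bezel; pcb; retainer; shield; standoff; heatsink; module; duct; backplane

1. bezel@(0, 2, -1) [-x clear] — {bezel}
2. pcb@(0, 1, -1) [+z clear] — {bezel, pcb}
3. retainer@(0, 1, 0) [+y clear] — {bezel, pcb, retainer}
4. shield@(0, 0, 0) [-x clear] — {bezel, pcb, retainer, shield}
5. standoff@(0, 0, -1) [-x clear] — {bezel, pcb, retainer, shield, standoff}
6. heatsink@(0, 2, 0) [-x clear] — {bezel, heatsink, pcb, retainer, shield, standoff}
7. module@(0, 3, 0) [-x clear] — {bezel, heatsink, module, pcb, retainer, shield, standoff}
8. duct@(1, 3, 0) [+z clear] — {bezel, duct, heatsink, module, pcb, retainer, shield, standoff}
9. backplane@(-1, 1, -1) [-y clear] — {backplane, bezel, duct, heatsink, module, pcb, retainer, shield, standoff}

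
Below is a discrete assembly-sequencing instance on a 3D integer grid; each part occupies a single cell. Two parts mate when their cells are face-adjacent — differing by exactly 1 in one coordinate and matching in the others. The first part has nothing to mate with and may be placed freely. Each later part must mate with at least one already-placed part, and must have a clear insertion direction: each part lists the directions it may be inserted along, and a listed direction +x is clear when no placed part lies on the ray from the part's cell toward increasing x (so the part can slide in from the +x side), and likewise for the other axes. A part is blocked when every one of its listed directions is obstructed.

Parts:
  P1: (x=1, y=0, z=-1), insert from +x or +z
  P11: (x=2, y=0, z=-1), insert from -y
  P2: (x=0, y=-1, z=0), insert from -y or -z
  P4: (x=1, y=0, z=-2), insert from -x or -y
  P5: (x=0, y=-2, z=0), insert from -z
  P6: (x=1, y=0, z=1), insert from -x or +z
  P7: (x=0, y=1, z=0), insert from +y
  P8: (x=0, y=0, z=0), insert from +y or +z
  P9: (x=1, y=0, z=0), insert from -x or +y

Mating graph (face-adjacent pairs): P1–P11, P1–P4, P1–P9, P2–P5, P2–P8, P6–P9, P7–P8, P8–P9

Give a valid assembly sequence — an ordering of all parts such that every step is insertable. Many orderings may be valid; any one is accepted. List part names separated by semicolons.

1. P7@(0, 1, 0) [+y clear] — {P7}
2. P8@(0, 0, 0) [+z clear] — {P7, P8}
3. P2@(0, -1, 0) [-y clear] — {P2, P7, P8}
4. P9@(1, 0, 0) [+y clear] — {P2, P7, P8, P9}
5. P6@(1, 0, 1) [-x clear] — {P2, P6, P7, P8, P9}
6. P5@(0, -2, 0) [-z clear] — {P2, P5, P6, P7, P8, P9}
7. P1@(1, 0, -1) [+x clear] — {P1, P2, P5, P6, P7, P8, P9}
8. P11@(2, 0, -1) [-y clear] — {P1, P11, P2, P5, P6, P7, P8, P9}
9. P4@(1, 0, -2) [-x clear] — {P1, P11, P2, P4, P5, P6, P7, P8, P9}

P7; P8; P2; P9; P6; P5; P1; P11; P4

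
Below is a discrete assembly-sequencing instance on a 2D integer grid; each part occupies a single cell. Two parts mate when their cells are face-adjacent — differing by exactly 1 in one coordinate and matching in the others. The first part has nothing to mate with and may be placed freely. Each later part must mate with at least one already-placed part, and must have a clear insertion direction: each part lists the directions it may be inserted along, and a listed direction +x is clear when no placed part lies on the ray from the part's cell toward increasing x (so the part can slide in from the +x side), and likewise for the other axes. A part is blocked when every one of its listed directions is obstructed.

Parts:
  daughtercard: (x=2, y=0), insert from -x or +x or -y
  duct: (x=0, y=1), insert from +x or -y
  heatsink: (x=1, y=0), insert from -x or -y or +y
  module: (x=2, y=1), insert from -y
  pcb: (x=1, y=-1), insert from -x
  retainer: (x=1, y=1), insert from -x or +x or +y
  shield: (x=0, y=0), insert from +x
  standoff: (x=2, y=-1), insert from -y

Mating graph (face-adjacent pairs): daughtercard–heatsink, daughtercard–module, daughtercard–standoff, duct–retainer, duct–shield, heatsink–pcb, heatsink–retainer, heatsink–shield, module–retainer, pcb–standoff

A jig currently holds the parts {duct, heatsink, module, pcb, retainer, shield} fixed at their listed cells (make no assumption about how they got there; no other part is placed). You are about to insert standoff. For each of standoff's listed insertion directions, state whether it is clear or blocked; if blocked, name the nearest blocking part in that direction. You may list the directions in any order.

-y: ray from standoff(2, -1) has no placed part ⇒ clear

-y: clear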